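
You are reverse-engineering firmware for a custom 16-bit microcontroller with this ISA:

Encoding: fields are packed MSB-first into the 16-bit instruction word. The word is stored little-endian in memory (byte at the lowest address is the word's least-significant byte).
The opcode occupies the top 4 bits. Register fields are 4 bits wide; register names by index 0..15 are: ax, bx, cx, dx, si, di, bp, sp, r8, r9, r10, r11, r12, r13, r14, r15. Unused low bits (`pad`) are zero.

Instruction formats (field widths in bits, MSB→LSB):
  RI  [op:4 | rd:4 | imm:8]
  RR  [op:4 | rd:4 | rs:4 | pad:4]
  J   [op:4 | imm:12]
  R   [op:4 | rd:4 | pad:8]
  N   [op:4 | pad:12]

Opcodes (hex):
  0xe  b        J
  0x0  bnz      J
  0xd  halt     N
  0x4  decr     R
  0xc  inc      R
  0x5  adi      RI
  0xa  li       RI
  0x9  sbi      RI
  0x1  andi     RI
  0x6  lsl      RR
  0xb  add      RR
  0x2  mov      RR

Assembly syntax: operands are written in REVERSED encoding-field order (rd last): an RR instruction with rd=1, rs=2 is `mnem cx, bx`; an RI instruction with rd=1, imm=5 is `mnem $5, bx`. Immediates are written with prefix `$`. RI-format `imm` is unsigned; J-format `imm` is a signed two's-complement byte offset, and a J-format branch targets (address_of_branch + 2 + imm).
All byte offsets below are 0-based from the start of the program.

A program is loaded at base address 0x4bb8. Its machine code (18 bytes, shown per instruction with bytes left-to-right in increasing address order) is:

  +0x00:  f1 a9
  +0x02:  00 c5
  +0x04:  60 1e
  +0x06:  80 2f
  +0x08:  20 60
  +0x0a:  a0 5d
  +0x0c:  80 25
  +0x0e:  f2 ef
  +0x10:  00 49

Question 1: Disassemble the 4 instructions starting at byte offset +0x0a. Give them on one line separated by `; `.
adi $160, r13; mov r8, di; b $-14; decr r9

+0x0a: a0 5d ⇒ word 0x5da0 (little)
  opcode bits[15:12]=0x5: adi/RI
  rd: (w>>8)&0xf=0xd → r13
  imm: (w>>0)&0xff=0xa0 → $160
+0x0c: 80 25 ⇒ word 0x2580 (little)
  opcode bits[15:12]=0x2: mov/RR
  rd: (w>>8)&0xf=0x5 → di
  rs: (w>>4)&0xf=0x8 → r8
+0x0e: f2 ef ⇒ word 0xeff2 (little)
  opcode bits[15:12]=0xe: b/J
  imm: (w>>0)&0xfff=0xff2 (s12→-14) → $-14
+0x10: 00 49 ⇒ word 0x4900 (little)
  opcode bits[15:12]=0x4: decr/R
  rd: (w>>8)&0xf=0x9 → r9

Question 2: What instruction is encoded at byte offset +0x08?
lsl cx, ax

+0x08: 20 60 ⇒ word 0x6020 (little)
  top 4b → 0x6 → lsl [RR]
  [11:8] rd=0 = ax
  [7:4] rs=2 = cx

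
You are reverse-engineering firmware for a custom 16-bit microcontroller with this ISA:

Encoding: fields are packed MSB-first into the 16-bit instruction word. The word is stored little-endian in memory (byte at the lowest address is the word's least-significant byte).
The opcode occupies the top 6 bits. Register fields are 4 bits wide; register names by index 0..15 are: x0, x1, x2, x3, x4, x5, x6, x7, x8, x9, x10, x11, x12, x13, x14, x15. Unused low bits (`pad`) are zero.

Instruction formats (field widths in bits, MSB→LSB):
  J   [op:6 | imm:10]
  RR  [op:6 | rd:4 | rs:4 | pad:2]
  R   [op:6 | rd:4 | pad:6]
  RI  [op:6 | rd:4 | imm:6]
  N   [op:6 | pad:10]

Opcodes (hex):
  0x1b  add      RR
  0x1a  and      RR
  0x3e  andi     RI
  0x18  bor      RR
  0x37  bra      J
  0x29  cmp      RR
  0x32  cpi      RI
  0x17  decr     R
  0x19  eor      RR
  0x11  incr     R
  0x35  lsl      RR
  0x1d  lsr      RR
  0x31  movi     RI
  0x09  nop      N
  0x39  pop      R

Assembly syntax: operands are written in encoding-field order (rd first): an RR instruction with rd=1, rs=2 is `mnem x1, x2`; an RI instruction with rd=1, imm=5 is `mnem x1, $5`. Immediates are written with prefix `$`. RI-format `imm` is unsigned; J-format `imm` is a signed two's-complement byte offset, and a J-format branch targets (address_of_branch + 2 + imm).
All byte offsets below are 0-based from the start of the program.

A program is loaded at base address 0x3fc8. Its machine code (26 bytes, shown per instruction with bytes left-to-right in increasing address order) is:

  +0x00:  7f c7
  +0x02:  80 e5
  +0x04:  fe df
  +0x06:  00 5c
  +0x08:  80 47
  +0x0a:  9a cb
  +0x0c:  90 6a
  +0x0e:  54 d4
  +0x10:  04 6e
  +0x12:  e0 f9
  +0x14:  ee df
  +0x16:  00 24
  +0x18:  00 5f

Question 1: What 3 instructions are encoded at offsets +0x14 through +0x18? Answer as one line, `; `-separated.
+0x14: ee df ⇒ word 0xdfee (little)
  opcode bits[15:10]=0x37: bra/J
  imm@[9:0]=0x3ee (s10→-18) ⇒ $-18
+0x16: 00 24 ⇒ word 0x2400 (little)
  opcode bits[15:10]=0x9: nop/N
+0x18: 00 5f ⇒ word 0x5f00 (little)
  opcode bits[15:10]=0x17: decr/R
  rd@[9:6]=0xc ⇒ x12

bra $-18; nop; decr x12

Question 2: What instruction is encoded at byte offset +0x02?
pop x6

[02] 80 e5 → 0xe580
  top 6b → 0x39 → pop [R]
  rd@[9:6]=0x6 ⇒ x6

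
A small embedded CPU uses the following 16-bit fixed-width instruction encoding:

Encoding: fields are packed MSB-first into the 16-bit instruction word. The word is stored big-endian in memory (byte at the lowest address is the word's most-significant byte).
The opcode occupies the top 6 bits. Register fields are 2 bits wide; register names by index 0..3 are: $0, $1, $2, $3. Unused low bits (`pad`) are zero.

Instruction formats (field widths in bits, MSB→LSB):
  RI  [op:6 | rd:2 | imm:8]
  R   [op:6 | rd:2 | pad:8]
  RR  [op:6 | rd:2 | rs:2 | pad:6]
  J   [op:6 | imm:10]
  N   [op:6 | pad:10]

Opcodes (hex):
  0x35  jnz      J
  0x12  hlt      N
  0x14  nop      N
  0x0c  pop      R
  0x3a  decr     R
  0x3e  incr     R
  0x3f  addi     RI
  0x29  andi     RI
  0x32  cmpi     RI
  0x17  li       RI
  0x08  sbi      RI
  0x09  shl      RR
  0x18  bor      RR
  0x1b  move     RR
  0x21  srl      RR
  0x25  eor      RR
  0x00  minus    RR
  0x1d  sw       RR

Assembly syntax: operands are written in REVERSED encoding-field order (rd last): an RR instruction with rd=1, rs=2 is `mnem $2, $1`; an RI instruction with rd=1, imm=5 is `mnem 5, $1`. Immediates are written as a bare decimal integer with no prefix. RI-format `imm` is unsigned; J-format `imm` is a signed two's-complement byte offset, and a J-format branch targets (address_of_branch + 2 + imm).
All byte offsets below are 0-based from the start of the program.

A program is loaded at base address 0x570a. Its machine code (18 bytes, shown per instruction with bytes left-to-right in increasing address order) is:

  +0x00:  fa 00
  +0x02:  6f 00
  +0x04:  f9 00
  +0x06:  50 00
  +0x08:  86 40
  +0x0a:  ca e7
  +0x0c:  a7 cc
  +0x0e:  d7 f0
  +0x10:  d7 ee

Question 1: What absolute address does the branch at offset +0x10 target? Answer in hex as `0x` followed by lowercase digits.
off 0x10: read d7 ee as big → 0xd7ee
  top 6b → 0x35 → jnz [J]
  [9:0] imm=1006 (s10→-18) = -18
  target = base 0x570a + off 0x10 + 2 + imm -18 = 0x570a

0x570a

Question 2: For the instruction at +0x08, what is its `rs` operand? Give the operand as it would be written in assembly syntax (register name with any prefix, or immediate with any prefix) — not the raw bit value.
[08] 86 40 → 0x8640
  op=0x8640>>10=0x21 ⇒ srl (RR)
  [9:8] rd=2 = $2
  [7:6] rs=1 = $1

$1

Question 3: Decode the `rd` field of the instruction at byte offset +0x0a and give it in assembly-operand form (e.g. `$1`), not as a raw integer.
@+0a  big-endian(ca e7) = 0xcae7
  opcode bits[15:10]=0x32: cmpi/RI
  [9:8] rd=2 = $2
  [7:0] imm=231 = 231

$2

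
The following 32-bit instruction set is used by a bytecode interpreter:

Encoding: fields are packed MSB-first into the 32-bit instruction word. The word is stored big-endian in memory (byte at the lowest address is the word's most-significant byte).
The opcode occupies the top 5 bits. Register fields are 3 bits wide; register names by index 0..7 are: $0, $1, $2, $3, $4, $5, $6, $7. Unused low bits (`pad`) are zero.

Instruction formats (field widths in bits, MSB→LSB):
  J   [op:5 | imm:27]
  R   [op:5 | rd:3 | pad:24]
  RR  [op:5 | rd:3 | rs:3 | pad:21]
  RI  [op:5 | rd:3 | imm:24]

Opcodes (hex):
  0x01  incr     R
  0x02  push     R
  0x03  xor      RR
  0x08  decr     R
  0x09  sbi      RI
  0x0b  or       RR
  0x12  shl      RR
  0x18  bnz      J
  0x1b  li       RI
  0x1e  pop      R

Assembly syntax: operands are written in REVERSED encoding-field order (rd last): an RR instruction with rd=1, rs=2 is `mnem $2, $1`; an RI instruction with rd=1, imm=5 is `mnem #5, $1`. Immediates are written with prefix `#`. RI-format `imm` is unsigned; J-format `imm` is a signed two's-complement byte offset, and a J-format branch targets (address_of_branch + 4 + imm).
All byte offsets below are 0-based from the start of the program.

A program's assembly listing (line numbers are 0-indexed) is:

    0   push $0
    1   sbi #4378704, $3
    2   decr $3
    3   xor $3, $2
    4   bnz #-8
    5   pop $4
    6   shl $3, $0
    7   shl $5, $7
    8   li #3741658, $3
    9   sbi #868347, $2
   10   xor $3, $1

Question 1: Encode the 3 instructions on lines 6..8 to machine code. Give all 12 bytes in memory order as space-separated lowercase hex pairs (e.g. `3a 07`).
90 60 00 00 97 a0 00 00 db 39 17 da

line 6 (shl): pack op=0x12:5|rd=0:3|rs=3:3|pad=0:21 = 0x90600000; big→ 90 60 00 00
line 7 (shl): pack op=0x12:5|rd=7:3|rs=5:3|pad=0:21 = 0x97a00000; big→ 97 a0 00 00
line 8 (li): pack op=0x1b:5|rd=3:3|imm=3741658:24 = 0xdb3917da; big→ db 39 17 da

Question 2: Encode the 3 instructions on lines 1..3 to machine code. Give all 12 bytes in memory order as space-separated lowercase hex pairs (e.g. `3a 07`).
4b 42 d0 50 43 00 00 00 1a 60 00 00

1. sbi fields op=0x9:5|rd=3:3|imm=4378704:24 → word 4b42d050h → 4b 42 d0 50
2. decr fields op=0x8:5|rd=3:3|pad=0:24 → word 43000000h → 43 00 00 00
3. xor fields op=0x3:5|rd=2:3|rs=3:3|pad=0:21 → word 1a600000h → 1a 60 00 00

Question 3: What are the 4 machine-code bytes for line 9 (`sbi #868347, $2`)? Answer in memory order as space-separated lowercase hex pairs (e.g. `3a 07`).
9. sbi fields op=0x9:5|rd=2:3|imm=868347:24 → word 4a0d3ffbh → 4a 0d 3f fb

4a 0d 3f fb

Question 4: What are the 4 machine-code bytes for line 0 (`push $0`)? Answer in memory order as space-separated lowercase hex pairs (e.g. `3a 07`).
10 00 00 00

line 0 (push): pack op=0x2:5|rd=0:3|pad=0:24 = 0x10000000; big→ 10 00 00 00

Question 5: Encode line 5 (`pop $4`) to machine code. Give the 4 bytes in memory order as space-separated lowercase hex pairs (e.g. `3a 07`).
f4 00 00 00

L5: pop op=0x1e:5|rd=4:3|pad=0:24 ⇒ 0xf4000000 ⇒ big f4 00 00 00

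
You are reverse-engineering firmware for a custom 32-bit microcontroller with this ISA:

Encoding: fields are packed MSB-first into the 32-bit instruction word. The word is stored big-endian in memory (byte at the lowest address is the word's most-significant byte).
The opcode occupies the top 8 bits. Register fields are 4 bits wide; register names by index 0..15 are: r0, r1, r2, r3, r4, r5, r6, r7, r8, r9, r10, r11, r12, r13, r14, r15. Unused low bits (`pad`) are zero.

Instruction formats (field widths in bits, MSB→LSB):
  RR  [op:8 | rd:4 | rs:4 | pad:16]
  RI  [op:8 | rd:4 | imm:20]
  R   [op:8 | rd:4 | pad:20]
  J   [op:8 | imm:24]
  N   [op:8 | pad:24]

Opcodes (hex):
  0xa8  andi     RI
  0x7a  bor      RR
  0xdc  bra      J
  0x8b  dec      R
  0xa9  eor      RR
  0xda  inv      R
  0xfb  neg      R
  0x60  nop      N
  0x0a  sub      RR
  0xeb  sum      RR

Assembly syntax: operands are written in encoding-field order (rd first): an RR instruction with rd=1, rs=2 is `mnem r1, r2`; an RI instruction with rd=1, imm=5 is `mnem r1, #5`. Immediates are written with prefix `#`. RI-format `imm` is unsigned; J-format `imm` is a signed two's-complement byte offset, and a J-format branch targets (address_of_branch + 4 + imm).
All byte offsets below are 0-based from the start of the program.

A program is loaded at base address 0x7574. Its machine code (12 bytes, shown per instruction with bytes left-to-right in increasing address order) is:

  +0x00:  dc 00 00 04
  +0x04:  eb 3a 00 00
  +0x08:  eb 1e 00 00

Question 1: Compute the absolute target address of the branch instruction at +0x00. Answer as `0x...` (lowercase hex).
0x757c

+0x00: dc 00 00 04 ⇒ word 0xdc000004 (big)
  opcode bits[31:24]=0xdc: bra/J
  imm: (w>>0)&0xffffff=0x4 → #4
  target = base 0x7574 + off 0x00 + 4 + imm 4 = 0x757c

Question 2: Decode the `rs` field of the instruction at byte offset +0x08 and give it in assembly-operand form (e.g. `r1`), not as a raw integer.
[08] eb 1e 00 00 → 0xeb1e0000
  opcode bits[31:24]=0xeb: sum/RR
  rd: (w>>20)&0xf=0x1 → r1
  rs: (w>>16)&0xf=0xe → r14

r14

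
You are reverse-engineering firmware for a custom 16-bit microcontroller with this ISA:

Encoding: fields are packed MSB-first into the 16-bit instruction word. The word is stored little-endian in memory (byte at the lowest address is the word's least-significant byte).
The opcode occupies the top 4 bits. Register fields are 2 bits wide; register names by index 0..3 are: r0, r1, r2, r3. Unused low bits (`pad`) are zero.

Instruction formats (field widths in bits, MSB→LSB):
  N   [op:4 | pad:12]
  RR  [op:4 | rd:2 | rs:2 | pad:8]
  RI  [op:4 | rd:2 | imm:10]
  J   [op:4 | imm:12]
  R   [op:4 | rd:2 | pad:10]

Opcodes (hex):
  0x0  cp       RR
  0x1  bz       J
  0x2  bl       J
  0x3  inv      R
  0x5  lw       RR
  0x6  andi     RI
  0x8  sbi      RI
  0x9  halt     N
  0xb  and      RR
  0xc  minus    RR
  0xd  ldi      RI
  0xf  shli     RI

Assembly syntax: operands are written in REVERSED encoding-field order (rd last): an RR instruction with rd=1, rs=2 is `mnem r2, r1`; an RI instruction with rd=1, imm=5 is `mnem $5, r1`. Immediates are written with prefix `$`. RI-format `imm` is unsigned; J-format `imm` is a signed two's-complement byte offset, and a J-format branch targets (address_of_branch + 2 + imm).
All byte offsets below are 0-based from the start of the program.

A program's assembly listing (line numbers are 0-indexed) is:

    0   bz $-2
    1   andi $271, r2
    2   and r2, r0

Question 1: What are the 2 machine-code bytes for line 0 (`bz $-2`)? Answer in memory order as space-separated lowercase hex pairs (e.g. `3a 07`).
fe 1f

L0: bz op=0x1:4|imm=-2:12 ⇒ 0x1ffe ⇒ little fe 1f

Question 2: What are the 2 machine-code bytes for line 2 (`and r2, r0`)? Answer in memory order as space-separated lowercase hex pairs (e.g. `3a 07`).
00 b2

2. and fields op=0xb:4|rd=0:2|rs=2:2|pad=0:8 → word b200h → 00 b2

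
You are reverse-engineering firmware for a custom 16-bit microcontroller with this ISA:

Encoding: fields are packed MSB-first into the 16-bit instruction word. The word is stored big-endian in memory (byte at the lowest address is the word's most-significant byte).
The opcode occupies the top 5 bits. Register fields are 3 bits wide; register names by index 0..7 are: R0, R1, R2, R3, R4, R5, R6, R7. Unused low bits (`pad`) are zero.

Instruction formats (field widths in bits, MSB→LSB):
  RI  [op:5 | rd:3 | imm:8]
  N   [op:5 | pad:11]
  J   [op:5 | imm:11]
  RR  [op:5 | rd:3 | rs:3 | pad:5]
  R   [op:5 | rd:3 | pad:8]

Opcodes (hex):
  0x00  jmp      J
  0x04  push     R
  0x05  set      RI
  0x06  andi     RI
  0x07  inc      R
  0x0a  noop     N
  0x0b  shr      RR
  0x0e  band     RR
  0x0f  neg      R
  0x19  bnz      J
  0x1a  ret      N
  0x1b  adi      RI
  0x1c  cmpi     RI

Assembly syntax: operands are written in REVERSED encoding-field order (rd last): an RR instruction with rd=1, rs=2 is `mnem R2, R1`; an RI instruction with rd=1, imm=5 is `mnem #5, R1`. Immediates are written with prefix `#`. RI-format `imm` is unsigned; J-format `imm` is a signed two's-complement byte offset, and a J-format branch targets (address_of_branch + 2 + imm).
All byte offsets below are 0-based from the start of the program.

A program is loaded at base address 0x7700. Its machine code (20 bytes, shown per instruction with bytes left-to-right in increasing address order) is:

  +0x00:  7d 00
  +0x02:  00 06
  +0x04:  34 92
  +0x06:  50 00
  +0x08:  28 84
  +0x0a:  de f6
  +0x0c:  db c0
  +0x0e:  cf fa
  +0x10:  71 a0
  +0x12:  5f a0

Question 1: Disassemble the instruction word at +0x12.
@+12  big-endian(5f a0) = 0x5fa0
  top 5b → 0xb → shr [RR]
  rd: (w>>8)&0x7=0x7 → R7
  rs: (w>>5)&0x7=0x5 → R5

shr R5, R7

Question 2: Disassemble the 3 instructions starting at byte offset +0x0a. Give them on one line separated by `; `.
adi #246, R6; adi #192, R3; bnz #-6

@+0a  big-endian(de f6) = 0xdef6
  opcode bits[15:11]=0x1b: adi/RI
  rd@[10:8]=0x6 ⇒ R6
  imm@[7:0]=0xf6 ⇒ #246
@+0c  big-endian(db c0) = 0xdbc0
  opcode bits[15:11]=0x1b: adi/RI
  rd@[10:8]=0x3 ⇒ R3
  imm@[7:0]=0xc0 ⇒ #192
@+0e  big-endian(cf fa) = 0xcffa
  opcode bits[15:11]=0x19: bnz/J
  imm@[10:0]=0x7fa (s11→-6) ⇒ #-6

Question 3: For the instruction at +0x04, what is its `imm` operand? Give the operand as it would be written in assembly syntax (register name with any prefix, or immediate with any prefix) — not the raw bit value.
@+04  big-endian(34 92) = 0x3492
  op=0x3492>>11=0x6 ⇒ andi (RI)
  rd: (w>>8)&0x7=0x4 → R4
  imm: (w>>0)&0xff=0x92 → #146

#146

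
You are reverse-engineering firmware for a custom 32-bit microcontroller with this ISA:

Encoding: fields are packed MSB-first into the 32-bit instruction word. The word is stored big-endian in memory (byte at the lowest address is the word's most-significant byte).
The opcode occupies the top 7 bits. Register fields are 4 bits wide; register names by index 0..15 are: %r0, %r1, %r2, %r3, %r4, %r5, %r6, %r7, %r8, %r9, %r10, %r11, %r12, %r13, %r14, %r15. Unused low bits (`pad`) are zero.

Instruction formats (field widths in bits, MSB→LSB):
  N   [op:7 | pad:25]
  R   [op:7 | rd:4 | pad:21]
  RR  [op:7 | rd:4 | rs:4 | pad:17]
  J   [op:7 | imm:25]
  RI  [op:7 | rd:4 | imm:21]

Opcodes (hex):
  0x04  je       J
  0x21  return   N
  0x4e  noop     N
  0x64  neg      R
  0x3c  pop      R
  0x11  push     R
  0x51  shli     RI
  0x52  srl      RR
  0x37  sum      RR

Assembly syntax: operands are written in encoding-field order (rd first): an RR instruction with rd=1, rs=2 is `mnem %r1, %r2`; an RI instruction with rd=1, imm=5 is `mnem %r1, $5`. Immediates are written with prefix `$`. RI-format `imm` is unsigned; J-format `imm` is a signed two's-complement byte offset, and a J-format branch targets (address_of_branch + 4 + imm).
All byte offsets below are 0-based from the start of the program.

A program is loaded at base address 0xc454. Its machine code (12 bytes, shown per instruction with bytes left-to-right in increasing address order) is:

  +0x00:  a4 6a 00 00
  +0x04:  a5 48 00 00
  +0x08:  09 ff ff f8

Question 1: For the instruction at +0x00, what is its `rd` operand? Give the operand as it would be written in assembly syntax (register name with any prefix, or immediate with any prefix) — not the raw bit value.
%r3

[00] a4 6a 00 00 → 0xa46a0000
  top 7b → 0x52 → srl [RR]
  rd@[24:21]=0x3 ⇒ %r3
  rs@[20:17]=0x5 ⇒ %r5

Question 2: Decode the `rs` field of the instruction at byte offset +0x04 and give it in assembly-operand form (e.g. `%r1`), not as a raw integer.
off 0x04: read a5 48 00 00 as big → 0xa5480000
  top 7b → 0x52 → srl [RR]
  rd@[24:21]=0xa ⇒ %r10
  rs@[20:17]=0x4 ⇒ %r4

%r4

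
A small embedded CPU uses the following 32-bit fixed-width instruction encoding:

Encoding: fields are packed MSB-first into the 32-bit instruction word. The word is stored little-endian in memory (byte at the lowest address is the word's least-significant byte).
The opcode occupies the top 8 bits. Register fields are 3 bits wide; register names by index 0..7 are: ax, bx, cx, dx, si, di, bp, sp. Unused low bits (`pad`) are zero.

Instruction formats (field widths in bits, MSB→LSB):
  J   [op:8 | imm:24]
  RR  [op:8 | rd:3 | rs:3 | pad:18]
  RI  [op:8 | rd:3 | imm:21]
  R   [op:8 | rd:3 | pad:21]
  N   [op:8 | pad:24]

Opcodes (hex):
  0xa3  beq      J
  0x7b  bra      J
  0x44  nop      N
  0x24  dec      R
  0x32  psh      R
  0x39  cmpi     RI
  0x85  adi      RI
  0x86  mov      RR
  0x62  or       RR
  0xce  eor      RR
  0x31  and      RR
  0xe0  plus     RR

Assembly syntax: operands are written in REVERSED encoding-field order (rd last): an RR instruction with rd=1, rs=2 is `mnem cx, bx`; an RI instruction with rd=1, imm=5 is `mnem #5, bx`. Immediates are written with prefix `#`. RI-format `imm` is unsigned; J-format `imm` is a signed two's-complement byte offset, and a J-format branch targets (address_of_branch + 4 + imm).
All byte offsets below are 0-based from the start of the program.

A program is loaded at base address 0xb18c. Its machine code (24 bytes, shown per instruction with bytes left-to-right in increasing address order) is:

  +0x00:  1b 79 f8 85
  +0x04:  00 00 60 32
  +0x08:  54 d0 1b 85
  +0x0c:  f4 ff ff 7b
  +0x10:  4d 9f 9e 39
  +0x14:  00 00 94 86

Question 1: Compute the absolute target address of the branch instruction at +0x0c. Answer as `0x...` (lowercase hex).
[0c] f4 ff ff 7b → 0x7bfffff4
  top 8b → 0x7b → bra [J]
  imm: (w>>0)&0xffffff=0xfffff4 (s24→-12) → #-12
  target = base 0xb18c + off 0x0c + 4 + imm -12 = 0xb190

0xb190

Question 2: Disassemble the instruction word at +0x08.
adi #1822804, ax

@+08  little-endian(54 d0 1b 85) = 0x851bd054
  top 8b → 0x85 → adi [RI]
  [23:21] rd=0 = ax
  [20:0] imm=1822804 = #1822804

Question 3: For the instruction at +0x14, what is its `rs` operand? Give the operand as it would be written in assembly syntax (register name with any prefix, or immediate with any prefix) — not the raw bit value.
[14] 00 00 94 86 → 0x86940000
  opcode bits[31:24]=0x86: mov/RR
  [23:21] rd=4 = si
  [20:18] rs=5 = di

di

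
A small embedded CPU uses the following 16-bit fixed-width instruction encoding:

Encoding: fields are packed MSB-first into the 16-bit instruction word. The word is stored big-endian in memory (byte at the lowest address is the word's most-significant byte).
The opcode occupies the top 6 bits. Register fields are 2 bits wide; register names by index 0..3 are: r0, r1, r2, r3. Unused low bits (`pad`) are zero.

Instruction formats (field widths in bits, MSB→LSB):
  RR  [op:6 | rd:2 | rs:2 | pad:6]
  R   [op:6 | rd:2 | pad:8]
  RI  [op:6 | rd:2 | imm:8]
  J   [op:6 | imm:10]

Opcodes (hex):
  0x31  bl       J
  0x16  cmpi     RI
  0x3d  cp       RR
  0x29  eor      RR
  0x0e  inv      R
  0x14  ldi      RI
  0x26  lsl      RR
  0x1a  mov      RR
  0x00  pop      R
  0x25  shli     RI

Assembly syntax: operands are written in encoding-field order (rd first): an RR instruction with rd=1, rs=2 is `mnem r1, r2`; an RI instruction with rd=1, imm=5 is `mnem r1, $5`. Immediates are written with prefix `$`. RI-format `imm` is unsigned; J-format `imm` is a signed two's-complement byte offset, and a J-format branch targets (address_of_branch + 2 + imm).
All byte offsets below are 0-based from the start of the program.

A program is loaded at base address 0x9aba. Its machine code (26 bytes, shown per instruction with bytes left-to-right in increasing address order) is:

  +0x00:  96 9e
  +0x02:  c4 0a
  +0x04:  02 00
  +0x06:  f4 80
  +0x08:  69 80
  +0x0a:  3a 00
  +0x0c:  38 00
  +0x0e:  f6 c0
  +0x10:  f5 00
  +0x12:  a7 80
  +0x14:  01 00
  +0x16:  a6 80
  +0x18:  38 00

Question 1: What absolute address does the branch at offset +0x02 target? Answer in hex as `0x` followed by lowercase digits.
[02] c4 0a → 0xc40a
  op=0xc40a>>10=0x31 ⇒ bl (J)
  imm@[9:0]=0xa ⇒ $10
  target = base 0x9aba + off 0x02 + 2 + imm 10 = 0x9ac8

0x9ac8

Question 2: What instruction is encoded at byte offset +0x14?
[14] 01 00 → 0x0100
  opcode bits[15:10]=0x0: pop/R
  rd@[9:8]=0x1 ⇒ r1

pop r1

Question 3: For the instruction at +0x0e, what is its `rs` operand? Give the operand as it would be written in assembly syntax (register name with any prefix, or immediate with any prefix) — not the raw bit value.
@+0e  big-endian(f6 c0) = 0xf6c0
  top 6b → 0x3d → cp [RR]
  rd@[9:8]=0x2 ⇒ r2
  rs@[7:6]=0x3 ⇒ r3

r3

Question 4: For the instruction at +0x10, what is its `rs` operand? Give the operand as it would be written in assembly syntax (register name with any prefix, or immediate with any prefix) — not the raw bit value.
@+10  big-endian(f5 00) = 0xf500
  top 6b → 0x3d → cp [RR]
  [9:8] rd=1 = r1
  [7:6] rs=0 = r0

r0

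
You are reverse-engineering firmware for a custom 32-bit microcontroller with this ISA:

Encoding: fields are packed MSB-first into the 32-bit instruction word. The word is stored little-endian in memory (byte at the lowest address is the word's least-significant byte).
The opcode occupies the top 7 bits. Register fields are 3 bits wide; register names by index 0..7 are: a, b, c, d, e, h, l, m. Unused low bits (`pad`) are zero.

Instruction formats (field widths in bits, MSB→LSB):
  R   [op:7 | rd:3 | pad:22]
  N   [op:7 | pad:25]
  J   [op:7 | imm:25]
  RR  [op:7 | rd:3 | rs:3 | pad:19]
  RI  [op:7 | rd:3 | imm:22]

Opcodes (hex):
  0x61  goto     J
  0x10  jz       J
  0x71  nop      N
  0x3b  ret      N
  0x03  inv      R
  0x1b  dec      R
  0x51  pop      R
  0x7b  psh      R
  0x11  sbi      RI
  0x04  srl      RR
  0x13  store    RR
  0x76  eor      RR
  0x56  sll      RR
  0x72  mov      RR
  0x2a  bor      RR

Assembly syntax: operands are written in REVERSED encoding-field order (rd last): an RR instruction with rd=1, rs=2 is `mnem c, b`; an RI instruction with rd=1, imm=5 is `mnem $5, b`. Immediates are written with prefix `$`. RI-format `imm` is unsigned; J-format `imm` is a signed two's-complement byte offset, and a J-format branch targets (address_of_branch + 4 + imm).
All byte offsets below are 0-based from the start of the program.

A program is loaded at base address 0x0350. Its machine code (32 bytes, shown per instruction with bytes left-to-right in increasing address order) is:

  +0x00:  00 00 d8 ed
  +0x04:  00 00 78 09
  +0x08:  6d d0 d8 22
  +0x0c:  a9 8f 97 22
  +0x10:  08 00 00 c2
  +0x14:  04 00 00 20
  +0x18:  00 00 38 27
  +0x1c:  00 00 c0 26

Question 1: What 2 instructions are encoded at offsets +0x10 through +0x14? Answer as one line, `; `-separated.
+0x10: 08 00 00 c2 ⇒ word 0xc2000008 (little)
  top 7b → 0x61 → goto [J]
  [24:0] imm=8 = $8
+0x14: 04 00 00 20 ⇒ word 0x20000004 (little)
  top 7b → 0x10 → jz [J]
  [24:0] imm=4 = $4

goto $8; jz $4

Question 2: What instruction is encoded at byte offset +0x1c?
store a, d

off 0x1c: read 00 00 c0 26 as little → 0x26c00000
  top 7b → 0x13 → store [RR]
  rd@[24:22]=0x3 ⇒ d
  rs@[21:19]=0x0 ⇒ a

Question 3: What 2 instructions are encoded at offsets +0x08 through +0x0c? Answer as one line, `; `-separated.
+0x08: 6d d0 d8 22 ⇒ word 0x22d8d06d (little)
  opcode bits[31:25]=0x11: sbi/RI
  rd@[24:22]=0x3 ⇒ d
  imm@[21:0]=0x18d06d ⇒ $1626221
+0x0c: a9 8f 97 22 ⇒ word 0x22978fa9 (little)
  opcode bits[31:25]=0x11: sbi/RI
  rd@[24:22]=0x2 ⇒ c
  imm@[21:0]=0x178fa9 ⇒ $1544105

sbi $1626221, d; sbi $1544105, c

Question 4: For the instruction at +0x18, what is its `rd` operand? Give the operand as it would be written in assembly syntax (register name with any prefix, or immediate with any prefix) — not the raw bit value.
e

[18] 00 00 38 27 → 0x27380000
  op=0x27380000>>25=0x13 ⇒ store (RR)
  rd@[24:22]=0x4 ⇒ e
  rs@[21:19]=0x7 ⇒ m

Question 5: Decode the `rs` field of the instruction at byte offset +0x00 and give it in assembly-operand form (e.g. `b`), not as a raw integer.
@+00  little-endian(00 00 d8 ed) = 0xedd80000
  opcode bits[31:25]=0x76: eor/RR
  rd: (w>>22)&0x7=0x7 → m
  rs: (w>>19)&0x7=0x3 → d

d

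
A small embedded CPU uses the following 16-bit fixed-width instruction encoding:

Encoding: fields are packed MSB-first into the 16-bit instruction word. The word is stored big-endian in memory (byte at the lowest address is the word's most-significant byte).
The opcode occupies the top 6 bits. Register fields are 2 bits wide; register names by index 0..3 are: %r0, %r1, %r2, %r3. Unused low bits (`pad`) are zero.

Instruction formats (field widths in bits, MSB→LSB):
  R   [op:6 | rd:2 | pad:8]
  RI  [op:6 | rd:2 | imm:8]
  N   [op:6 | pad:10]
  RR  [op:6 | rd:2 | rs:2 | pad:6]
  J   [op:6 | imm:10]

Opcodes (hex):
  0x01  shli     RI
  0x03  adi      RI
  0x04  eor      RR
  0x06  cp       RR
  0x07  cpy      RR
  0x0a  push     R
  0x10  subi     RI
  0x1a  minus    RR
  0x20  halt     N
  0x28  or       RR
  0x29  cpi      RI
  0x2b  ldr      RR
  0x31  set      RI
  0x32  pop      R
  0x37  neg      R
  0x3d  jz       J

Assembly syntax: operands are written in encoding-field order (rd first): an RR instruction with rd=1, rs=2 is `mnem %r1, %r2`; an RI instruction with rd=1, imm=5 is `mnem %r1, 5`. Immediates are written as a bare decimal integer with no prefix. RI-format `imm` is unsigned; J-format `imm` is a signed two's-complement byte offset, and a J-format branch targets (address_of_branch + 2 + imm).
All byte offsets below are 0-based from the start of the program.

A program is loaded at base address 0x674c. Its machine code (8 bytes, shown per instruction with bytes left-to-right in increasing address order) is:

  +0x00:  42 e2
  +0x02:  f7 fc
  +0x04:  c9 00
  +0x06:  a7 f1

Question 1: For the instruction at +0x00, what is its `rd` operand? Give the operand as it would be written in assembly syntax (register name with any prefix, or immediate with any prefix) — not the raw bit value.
%r2

off 0x00: read 42 e2 as big → 0x42e2
  op=0x42e2>>10=0x10 ⇒ subi (RI)
  rd: (w>>8)&0x3=0x2 → %r2
  imm: (w>>0)&0xff=0xe2 → 226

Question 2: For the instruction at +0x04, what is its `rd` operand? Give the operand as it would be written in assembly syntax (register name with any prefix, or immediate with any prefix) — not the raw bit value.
[04] c9 00 → 0xc900
  top 6b → 0x32 → pop [R]
  rd@[9:8]=0x1 ⇒ %r1

%r1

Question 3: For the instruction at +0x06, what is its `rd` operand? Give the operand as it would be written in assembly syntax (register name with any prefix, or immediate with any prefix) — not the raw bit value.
[06] a7 f1 → 0xa7f1
  op=0xa7f1>>10=0x29 ⇒ cpi (RI)
  [9:8] rd=3 = %r3
  [7:0] imm=241 = 241

%r3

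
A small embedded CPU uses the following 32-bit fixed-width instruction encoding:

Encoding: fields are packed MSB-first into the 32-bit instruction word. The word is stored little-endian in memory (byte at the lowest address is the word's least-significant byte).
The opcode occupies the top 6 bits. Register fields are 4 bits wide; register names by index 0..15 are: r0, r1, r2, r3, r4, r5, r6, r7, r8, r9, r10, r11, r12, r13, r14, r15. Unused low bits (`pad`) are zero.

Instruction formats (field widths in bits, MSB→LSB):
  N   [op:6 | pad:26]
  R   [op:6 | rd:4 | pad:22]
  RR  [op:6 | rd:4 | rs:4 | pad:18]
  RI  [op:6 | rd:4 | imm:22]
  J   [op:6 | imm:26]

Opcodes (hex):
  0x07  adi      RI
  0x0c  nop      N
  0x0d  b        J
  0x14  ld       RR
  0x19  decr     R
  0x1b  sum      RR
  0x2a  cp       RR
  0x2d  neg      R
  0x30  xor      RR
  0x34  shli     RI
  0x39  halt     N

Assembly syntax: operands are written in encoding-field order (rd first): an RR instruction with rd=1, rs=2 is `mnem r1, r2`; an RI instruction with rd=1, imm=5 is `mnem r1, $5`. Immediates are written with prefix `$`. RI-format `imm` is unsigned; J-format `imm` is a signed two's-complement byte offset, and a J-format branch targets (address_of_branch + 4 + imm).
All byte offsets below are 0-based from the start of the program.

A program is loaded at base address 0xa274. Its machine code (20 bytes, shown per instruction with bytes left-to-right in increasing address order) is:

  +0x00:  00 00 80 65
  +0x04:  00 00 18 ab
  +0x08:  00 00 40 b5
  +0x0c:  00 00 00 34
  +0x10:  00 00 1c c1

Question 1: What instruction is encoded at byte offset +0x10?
xor r4, r7

+0x10: 00 00 1c c1 ⇒ word 0xc11c0000 (little)
  op=0xc11c0000>>26=0x30 ⇒ xor (RR)
  rd@[25:22]=0x4 ⇒ r4
  rs@[21:18]=0x7 ⇒ r7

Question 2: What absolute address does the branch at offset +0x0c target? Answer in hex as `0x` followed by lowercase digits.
off 0x0c: read 00 00 00 34 as little → 0x34000000
  opcode bits[31:26]=0xd: b/J
  [25:0] imm=0 = $0
  target = base 0xa274 + off 0x0c + 4 + imm 0 = 0xa284

0xa284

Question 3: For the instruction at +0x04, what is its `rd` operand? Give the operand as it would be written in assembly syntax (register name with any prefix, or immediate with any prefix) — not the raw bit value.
r12

[04] 00 00 18 ab → 0xab180000
  top 6b → 0x2a → cp [RR]
  rd: (w>>22)&0xf=0xc → r12
  rs: (w>>18)&0xf=0x6 → r6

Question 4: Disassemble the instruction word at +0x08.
@+08  little-endian(00 00 40 b5) = 0xb5400000
  top 6b → 0x2d → neg [R]
  rd: (w>>22)&0xf=0x5 → r5

neg r5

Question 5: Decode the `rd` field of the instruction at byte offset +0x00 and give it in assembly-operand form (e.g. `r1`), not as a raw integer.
r6

+0x00: 00 00 80 65 ⇒ word 0x65800000 (little)
  op=0x65800000>>26=0x19 ⇒ decr (R)
  rd: (w>>22)&0xf=0x6 → r6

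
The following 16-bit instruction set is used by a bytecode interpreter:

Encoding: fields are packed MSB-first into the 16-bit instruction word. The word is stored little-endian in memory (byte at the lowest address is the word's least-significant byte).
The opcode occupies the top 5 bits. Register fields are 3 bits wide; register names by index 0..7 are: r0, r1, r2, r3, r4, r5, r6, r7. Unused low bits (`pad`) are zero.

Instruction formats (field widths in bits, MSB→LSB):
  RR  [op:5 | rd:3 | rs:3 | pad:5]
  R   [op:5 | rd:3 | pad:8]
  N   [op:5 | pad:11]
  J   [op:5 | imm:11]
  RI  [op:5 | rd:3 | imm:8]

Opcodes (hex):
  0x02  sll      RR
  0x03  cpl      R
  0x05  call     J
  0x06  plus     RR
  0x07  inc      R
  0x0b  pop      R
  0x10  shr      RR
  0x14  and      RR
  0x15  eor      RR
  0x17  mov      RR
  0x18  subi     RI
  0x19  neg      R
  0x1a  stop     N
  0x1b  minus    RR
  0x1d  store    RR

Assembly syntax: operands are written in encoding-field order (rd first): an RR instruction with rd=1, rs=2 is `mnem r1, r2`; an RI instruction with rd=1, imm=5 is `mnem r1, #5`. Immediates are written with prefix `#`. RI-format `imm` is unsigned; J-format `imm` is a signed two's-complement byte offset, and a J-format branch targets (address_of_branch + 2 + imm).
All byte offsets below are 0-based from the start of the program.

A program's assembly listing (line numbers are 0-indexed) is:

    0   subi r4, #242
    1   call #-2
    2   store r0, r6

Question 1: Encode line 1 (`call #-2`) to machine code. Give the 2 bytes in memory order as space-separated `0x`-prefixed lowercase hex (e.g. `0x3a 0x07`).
line 1 (call): pack op=0x5:5|imm=-2:11 = 0x2ffe; little→ fe 2f

0xfe 0x2f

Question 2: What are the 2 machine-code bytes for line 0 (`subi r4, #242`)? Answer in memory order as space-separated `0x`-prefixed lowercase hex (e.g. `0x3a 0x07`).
0xf2 0xc4

0. subi fields op=0x18:5|rd=4:3|imm=242:8 → word c4f2h → f2 c4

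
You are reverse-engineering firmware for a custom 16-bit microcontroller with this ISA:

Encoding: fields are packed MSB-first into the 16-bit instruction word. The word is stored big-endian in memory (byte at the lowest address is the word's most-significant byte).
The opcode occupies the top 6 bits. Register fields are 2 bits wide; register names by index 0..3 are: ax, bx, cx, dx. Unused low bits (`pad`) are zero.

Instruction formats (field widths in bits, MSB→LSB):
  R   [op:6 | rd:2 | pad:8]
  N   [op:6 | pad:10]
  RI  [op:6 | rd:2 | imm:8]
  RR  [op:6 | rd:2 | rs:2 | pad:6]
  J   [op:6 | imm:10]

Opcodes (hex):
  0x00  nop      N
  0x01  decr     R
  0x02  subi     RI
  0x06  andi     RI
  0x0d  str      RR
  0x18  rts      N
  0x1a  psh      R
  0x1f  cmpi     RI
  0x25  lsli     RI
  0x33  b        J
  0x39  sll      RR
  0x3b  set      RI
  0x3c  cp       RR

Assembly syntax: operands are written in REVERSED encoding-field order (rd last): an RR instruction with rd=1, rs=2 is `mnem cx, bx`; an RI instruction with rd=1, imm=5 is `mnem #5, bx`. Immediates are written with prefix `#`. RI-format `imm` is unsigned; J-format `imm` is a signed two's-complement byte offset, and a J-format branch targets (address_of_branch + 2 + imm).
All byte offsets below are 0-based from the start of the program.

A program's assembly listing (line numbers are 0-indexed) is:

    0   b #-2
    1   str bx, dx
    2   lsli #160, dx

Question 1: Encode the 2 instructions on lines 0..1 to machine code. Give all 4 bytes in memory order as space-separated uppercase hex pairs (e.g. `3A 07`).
0. b fields op=0x33:6|imm=-2:10 → word cffeh → cf fe
1. str fields op=0xd:6|rd=3:2|rs=1:2|pad=0:6 → word 3740h → 37 40

CF FE 37 40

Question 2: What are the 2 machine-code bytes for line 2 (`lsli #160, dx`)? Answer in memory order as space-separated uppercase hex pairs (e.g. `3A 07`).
line 2 (lsli): pack op=0x25:6|rd=3:2|imm=160:8 = 0x97a0; big→ 97 a0

97 A0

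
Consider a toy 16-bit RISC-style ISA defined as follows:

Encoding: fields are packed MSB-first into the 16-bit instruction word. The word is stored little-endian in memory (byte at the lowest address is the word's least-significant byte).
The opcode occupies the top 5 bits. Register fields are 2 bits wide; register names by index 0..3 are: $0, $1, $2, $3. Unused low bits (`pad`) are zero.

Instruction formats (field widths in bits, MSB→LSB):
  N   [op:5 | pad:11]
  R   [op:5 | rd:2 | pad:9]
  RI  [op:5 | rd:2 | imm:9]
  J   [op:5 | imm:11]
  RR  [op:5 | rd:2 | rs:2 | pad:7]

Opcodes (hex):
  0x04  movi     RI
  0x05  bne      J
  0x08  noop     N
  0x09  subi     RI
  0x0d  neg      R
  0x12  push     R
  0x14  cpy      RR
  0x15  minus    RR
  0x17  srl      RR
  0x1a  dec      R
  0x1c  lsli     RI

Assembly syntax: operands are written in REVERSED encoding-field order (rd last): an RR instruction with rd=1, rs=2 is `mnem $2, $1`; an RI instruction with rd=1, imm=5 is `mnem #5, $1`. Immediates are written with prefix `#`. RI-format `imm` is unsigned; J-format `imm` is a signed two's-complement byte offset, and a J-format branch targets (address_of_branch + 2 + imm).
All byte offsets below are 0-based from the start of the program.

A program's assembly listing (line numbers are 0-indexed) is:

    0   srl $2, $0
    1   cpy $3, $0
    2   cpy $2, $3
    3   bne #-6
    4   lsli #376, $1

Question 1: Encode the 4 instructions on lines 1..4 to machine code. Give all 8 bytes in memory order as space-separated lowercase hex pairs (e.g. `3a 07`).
line 1 (cpy): pack op=0x14:5|rd=0:2|rs=3:2|pad=0:7 = 0xa180; little→ 80 a1
line 2 (cpy): pack op=0x14:5|rd=3:2|rs=2:2|pad=0:7 = 0xa700; little→ 00 a7
line 3 (bne): pack op=0x5:5|imm=-6:11 = 0x2ffa; little→ fa 2f
line 4 (lsli): pack op=0x1c:5|rd=1:2|imm=376:9 = 0xe378; little→ 78 e3

80 a1 00 a7 fa 2f 78 e3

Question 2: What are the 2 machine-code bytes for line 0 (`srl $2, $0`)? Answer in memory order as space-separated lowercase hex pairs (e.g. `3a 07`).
00 b9

L0: srl op=0x17:5|rd=0:2|rs=2:2|pad=0:7 ⇒ 0xb900 ⇒ little 00 b9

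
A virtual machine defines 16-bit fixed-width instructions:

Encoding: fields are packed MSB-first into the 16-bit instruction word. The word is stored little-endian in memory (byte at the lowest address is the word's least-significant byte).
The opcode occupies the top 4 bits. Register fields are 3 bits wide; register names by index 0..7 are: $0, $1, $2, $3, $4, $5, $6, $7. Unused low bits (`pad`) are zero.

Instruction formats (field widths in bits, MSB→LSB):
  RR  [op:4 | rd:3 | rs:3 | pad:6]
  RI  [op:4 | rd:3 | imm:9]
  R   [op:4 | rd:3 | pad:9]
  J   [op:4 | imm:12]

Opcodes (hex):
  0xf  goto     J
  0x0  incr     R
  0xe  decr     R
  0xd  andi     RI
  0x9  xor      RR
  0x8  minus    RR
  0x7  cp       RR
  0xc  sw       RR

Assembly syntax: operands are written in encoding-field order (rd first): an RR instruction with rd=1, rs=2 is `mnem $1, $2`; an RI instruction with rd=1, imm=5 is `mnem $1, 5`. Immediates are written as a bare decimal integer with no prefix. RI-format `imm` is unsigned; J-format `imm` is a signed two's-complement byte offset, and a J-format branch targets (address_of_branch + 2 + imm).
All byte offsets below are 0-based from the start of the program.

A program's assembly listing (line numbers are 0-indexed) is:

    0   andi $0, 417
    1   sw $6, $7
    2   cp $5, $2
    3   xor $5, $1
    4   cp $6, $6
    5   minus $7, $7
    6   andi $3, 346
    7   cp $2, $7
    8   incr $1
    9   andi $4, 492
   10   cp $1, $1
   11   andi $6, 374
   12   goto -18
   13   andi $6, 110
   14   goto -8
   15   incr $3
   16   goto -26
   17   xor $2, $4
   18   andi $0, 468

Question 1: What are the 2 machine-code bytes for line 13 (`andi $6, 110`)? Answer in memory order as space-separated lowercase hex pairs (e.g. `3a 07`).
L13: andi op=0xd:4|rd=6:3|imm=110:9 ⇒ 0xdc6e ⇒ little 6e dc

6e dc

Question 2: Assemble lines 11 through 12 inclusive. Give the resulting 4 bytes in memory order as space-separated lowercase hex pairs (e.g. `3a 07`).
76 dd ee ff

11. andi fields op=0xd:4|rd=6:3|imm=374:9 → word dd76h → 76 dd
12. goto fields op=0xf:4|imm=-18:12 → word ffeeh → ee ff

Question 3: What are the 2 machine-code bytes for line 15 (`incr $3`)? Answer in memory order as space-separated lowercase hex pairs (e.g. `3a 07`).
00 06

line 15 (incr): pack op=0x0:4|rd=3:3|pad=0:9 = 0x0600; little→ 00 06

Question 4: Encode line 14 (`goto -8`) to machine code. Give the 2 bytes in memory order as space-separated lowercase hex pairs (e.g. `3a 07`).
line 14 (goto): pack op=0xf:4|imm=-8:12 = 0xfff8; little→ f8 ff

f8 ff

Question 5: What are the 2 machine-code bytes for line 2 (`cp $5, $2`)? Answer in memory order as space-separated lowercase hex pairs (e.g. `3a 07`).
80 7a

2. cp fields op=0x7:4|rd=5:3|rs=2:3|pad=0:6 → word 7a80h → 80 7a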